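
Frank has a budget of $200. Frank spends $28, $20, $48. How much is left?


Add up expenses:
$28 + $20 + $48 = $96
Subtract from budget:
$200 - $96 = $104

$104


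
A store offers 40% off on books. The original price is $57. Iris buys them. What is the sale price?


Calculate the discount amount:
40% of $57 = $22.80
Subtract from original:
$57 - $22.80 = $34.20

$34.20


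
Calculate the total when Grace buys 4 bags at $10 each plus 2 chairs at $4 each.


Cost of bags:
4 x $10 = $40
Cost of chairs:
2 x $4 = $8
Add both:
$40 + $8 = $48

$48


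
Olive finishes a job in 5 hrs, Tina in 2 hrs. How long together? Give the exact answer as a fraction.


Olive's rate: 1/5 of the job per hour
Tina's rate: 1/2 of the job per hour
Combined rate: 1/5 + 1/2 = 7/10 per hour
Time = 1 / (7/10) = 10/7 hours (≈ 1.43 hours)

10/7 hours


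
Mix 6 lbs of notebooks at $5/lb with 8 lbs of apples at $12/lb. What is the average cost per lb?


Cost of notebooks:
6 x $5 = $30
Cost of apples:
8 x $12 = $96
Total cost: $30 + $96 = $126
Total weight: 14 lbs
Average: $126 / 14 = $9/lb

$9/lb


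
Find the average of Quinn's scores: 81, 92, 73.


Add the scores:
81 + 92 + 73 = 246
Divide by the number of tests:
246 / 3 = 82

82


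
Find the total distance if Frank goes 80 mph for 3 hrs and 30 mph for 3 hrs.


Leg 1 distance:
80 x 3 = 240 miles
Leg 2 distance:
30 x 3 = 90 miles
Total distance:
240 + 90 = 330 miles

330 miles


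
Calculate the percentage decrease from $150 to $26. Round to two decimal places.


Find the absolute change:
|26 - 150| = 124
Divide by original and multiply by 100:
124 / 150 x 100 = 82.6666...% ≈ 82.67%

82.67%


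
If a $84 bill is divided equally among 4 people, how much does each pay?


Total bill: $84
Number of people: 4
Each pays: $84 / 4 = $21

$21


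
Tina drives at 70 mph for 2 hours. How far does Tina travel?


Use the formula: distance = speed x time
Speed = 70 mph, Time = 2 hours
70 x 2 = 140 miles

140 miles


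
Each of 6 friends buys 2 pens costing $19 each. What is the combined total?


Cost per person:
2 x $19 = $38
Group total:
6 x $38 = $228

$228


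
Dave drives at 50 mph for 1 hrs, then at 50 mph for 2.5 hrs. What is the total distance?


Leg 1 distance:
50 x 1 = 50 miles
Leg 2 distance:
50 x 2.5 = 125 miles
Total distance:
50 + 125 = 175 miles

175 miles


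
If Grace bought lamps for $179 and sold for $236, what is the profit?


Selling price = $236
Cost price = $179
Profit = selling price - cost price:
Profit = $236 - $179 = $57

$57


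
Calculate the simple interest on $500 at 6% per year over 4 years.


Use the formula I = P x R x T / 100
P x R x T = 500 x 6 x 4 = 12000
I = 12000 / 100 = $120

$120


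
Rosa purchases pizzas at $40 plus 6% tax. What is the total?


Calculate the tax:
6% of $40 = $2.40
Add tax to price:
$40 + $2.40 = $42.40

$42.40


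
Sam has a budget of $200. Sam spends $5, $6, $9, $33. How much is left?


Add up expenses:
$5 + $6 + $9 + $33 = $53
Subtract from budget:
$200 - $53 = $147

$147


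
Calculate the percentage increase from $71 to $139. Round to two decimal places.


Find the absolute change:
|139 - 71| = 68
Divide by original and multiply by 100:
68 / 71 x 100 = 95.7746...% ≈ 95.77%

95.77%


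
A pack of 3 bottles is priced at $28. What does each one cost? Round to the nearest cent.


Total cost: $28
Number of items: 3
Unit price: $28 / 3 = $9.3333... ≈ $9.33

$9.33


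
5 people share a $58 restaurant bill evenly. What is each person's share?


Total bill: $58
Number of people: 5
Each pays: $58 / 5 = $11.60

$11.60


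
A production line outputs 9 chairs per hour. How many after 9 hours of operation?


Production rate: 9 chairs per hour
Time: 9 hours
Total: 9 x 9 = 81 chairs

81 chairs


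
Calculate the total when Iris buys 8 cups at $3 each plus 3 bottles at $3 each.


Cost of cups:
8 x $3 = $24
Cost of bottles:
3 x $3 = $9
Add both:
$24 + $9 = $33

$33


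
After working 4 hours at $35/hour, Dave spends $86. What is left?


Calculate earnings:
4 x $35 = $140
Subtract spending:
$140 - $86 = $54

$54


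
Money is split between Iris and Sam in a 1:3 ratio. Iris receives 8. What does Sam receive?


Find the multiplier:
8 / 1 = 8
Apply to Sam's share:
3 x 8 = 24

24


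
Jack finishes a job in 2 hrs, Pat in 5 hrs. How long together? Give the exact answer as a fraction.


Jack's rate: 1/2 of the job per hour
Pat's rate: 1/5 of the job per hour
Combined rate: 1/2 + 1/5 = 7/10 per hour
Time = 1 / (7/10) = 10/7 hours (≈ 1.43 hours)

10/7 hours


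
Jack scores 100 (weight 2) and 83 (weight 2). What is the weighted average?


Weighted sum:
2 x 100 + 2 x 83 = 366
Total weight:
2 + 2 = 4
Weighted average:
366 / 4 = 91.5

91.5


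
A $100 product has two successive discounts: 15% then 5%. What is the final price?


First discount:
15% of $100 = $15
Price after first discount:
$100 - $15 = $85
Second discount:
5% of $85 = $4.25
Final price:
$85 - $4.25 = $80.75

$80.75


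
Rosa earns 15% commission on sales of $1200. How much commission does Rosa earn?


Convert rate to decimal:
15% = 0.15
Multiply by sales:
$1200 x 0.15 = $180

$180


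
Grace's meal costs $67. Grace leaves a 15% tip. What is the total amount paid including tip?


Calculate the tip:
15% of $67 = $10.05
Add tip to meal cost:
$67 + $10.05 = $77.05

$77.05


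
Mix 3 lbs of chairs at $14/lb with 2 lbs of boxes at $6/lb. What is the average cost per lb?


Cost of chairs:
3 x $14 = $42
Cost of boxes:
2 x $6 = $12
Total cost: $42 + $12 = $54
Total weight: 5 lbs
Average: $54 / 5 = $10.80/lb

$10.80/lb


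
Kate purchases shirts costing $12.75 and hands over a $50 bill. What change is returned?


Start with the amount paid:
$50
Subtract the price:
$50 - $12.75 = $37.25

$37.25


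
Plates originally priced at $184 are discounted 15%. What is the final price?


Calculate the discount amount:
15% of $184 = $27.60
Subtract from original:
$184 - $27.60 = $156.40

$156.40


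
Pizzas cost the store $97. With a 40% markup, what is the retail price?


Calculate the markup amount:
40% of $97 = $38.80
Add to cost:
$97 + $38.80 = $135.80

$135.80


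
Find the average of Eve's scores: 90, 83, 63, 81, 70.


Add the scores:
90 + 83 + 63 + 81 + 70 = 387
Divide by the number of tests:
387 / 5 = 77.4

77.4


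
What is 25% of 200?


Convert percentage to decimal:
25% = 0.25
Multiply:
200 x 0.25 = 50

50


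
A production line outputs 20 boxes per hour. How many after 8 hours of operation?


Production rate: 20 boxes per hour
Time: 8 hours
Total: 20 x 8 = 160 boxes

160 boxes


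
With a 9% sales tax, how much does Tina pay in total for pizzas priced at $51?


Calculate the tax:
9% of $51 = $4.59
Add tax to price:
$51 + $4.59 = $55.59

$55.59


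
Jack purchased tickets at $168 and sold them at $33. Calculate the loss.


Selling price = $33
Cost price = $168
Loss = cost price - selling price:
Loss = $168 - $33 = $135

$135


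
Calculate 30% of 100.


Convert percentage to decimal:
30% = 0.3
Multiply:
100 x 0.3 = 30

30


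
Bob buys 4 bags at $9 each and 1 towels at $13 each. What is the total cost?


Cost of bags:
4 x $9 = $36
Cost of towels:
1 x $13 = $13
Add both:
$36 + $13 = $49

$49


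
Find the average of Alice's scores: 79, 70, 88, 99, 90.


Add the scores:
79 + 70 + 88 + 99 + 90 = 426
Divide by the number of tests:
426 / 5 = 85.2

85.2


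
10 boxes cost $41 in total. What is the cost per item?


Total cost: $41
Number of items: 10
Unit price: $41 / 10 = $4.10

$4.10


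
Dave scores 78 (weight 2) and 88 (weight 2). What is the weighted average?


Weighted sum:
2 x 78 + 2 x 88 = 332
Total weight:
2 + 2 = 4
Weighted average:
332 / 4 = 83

83


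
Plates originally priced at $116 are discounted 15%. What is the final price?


Calculate the discount amount:
15% of $116 = $17.40
Subtract from original:
$116 - $17.40 = $98.60

$98.60


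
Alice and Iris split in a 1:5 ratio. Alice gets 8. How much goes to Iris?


Find the multiplier:
8 / 1 = 8
Apply to Iris's share:
5 x 8 = 40

40


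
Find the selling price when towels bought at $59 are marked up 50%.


Calculate the markup amount:
50% of $59 = $29.50
Add to cost:
$59 + $29.50 = $88.50

$88.50


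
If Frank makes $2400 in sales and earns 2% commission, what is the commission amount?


Convert rate to decimal:
2% = 0.02
Multiply by sales:
$2400 x 0.02 = $48

$48


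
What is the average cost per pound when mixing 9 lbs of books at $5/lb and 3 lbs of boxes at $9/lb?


Cost of books:
9 x $5 = $45
Cost of boxes:
3 x $9 = $27
Total cost: $45 + $27 = $72
Total weight: 12 lbs
Average: $72 / 12 = $6/lb

$6/lb


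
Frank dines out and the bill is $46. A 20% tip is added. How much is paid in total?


Calculate the tip:
20% of $46 = $9.20
Add tip to meal cost:
$46 + $9.20 = $55.20

$55.20


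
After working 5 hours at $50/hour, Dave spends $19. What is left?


Calculate earnings:
5 x $50 = $250
Subtract spending:
$250 - $19 = $231

$231


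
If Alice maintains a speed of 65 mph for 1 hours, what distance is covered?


Use the formula: distance = speed x time
Speed = 65 mph, Time = 1 hours
65 x 1 = 65 miles

65 miles


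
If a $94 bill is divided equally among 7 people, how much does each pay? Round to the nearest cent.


Total bill: $94
Number of people: 7
Each pays: $94 / 7 = $13.4285... ≈ $13.43

$13.43


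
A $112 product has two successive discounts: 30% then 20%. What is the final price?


First discount:
30% of $112 = $33.60
Price after first discount:
$112 - $33.60 = $78.40
Second discount:
20% of $78.40 = $15.68
Final price:
$78.40 - $15.68 = $62.72

$62.72


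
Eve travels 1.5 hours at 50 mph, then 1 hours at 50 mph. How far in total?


Leg 1 distance:
50 x 1.5 = 75 miles
Leg 2 distance:
50 x 1 = 50 miles
Total distance:
75 + 50 = 125 miles

125 miles


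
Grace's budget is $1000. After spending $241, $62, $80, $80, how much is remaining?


Add up expenses:
$241 + $62 + $80 + $80 = $463
Subtract from budget:
$1000 - $463 = $537

$537


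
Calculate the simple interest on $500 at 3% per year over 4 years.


Use the formula I = P x R x T / 100
P x R x T = 500 x 3 x 4 = 6000
I = 6000 / 100 = $60

$60


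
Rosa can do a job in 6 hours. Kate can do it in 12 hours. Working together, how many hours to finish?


Rosa's rate: 1/6 of the job per hour
Kate's rate: 1/12 of the job per hour
Combined rate: 1/6 + 1/12 = 1/4 per hour
Time = 1 / (1/4) = 4 hours

4 hours


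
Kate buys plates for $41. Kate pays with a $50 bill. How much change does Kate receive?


Start with the amount paid:
$50
Subtract the price:
$50 - $41 = $9

$9


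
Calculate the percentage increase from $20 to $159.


Find the absolute change:
|159 - 20| = 139
Divide by original and multiply by 100:
139 / 20 x 100 = 695%

695%


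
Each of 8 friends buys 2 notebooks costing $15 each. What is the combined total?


Cost per person:
2 x $15 = $30
Group total:
8 x $30 = $240

$240


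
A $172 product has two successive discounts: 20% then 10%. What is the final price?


First discount:
20% of $172 = $34.40
Price after first discount:
$172 - $34.40 = $137.60
Second discount:
10% of $137.60 = $13.76
Final price:
$137.60 - $13.76 = $123.84

$123.84


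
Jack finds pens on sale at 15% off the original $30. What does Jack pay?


Calculate the discount amount:
15% of $30 = $4.50
Subtract from original:
$30 - $4.50 = $25.50

$25.50


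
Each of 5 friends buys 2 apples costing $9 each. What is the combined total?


Cost per person:
2 x $9 = $18
Group total:
5 x $18 = $90

$90


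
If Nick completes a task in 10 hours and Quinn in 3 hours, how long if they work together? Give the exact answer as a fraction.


Nick's rate: 1/10 of the job per hour
Quinn's rate: 1/3 of the job per hour
Combined rate: 1/10 + 1/3 = 13/30 per hour
Time = 1 / (13/30) = 30/13 hours (≈ 2.31 hours)

30/13 hours


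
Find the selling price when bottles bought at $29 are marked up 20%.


Calculate the markup amount:
20% of $29 = $5.80
Add to cost:
$29 + $5.80 = $34.80

$34.80


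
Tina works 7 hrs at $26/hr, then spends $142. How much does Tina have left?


Calculate earnings:
7 x $26 = $182
Subtract spending:
$182 - $142 = $40

$40


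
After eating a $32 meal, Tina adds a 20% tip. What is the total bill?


Calculate the tip:
20% of $32 = $6.40
Add tip to meal cost:
$32 + $6.40 = $38.40

$38.40


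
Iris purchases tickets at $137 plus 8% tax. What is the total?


Calculate the tax:
8% of $137 = $10.96
Add tax to price:
$137 + $10.96 = $147.96

$147.96


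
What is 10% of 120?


Convert percentage to decimal:
10% = 0.1
Multiply:
120 x 0.1 = 12

12


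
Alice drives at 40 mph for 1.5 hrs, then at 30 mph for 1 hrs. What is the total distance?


Leg 1 distance:
40 x 1.5 = 60 miles
Leg 2 distance:
30 x 1 = 30 miles
Total distance:
60 + 30 = 90 miles

90 miles


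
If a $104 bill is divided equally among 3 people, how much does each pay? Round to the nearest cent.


Total bill: $104
Number of people: 3
Each pays: $104 / 3 = $34.6666... ≈ $34.67

$34.67


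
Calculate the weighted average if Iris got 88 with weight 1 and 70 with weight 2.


Weighted sum:
1 x 88 + 2 x 70 = 228
Total weight:
1 + 2 = 3
Weighted average:
228 / 3 = 76

76


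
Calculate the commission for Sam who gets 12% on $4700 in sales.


Convert rate to decimal:
12% = 0.12
Multiply by sales:
$4700 x 0.12 = $564

$564


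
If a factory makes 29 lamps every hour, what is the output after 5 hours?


Production rate: 29 lamps per hour
Time: 5 hours
Total: 29 x 5 = 145 lamps

145 lamps


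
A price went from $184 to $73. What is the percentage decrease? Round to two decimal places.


Find the absolute change:
|73 - 184| = 111
Divide by original and multiply by 100:
111 / 184 x 100 = 60.3260...% ≈ 60.33%

60.33%


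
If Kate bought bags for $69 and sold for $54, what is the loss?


Selling price = $54
Cost price = $69
Loss = cost price - selling price:
Loss = $69 - $54 = $15

$15


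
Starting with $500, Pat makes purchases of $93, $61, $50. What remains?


Add up expenses:
$93 + $61 + $50 = $204
Subtract from budget:
$500 - $204 = $296

$296


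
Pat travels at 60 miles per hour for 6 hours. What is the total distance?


Use the formula: distance = speed x time
Speed = 60 mph, Time = 6 hours
60 x 6 = 360 miles

360 miles


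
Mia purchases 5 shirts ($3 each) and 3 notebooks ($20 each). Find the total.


Cost of shirts:
5 x $3 = $15
Cost of notebooks:
3 x $20 = $60
Add both:
$15 + $60 = $75

$75


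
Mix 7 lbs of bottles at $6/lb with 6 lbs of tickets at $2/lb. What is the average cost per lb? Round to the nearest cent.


Cost of bottles:
7 x $6 = $42
Cost of tickets:
6 x $2 = $12
Total cost: $42 + $12 = $54
Total weight: 13 lbs
Average: $54 / 13 = $4.1538... ≈ $4.15/lb

$4.15/lb


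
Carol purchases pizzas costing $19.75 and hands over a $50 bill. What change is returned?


Start with the amount paid:
$50
Subtract the price:
$50 - $19.75 = $30.25

$30.25


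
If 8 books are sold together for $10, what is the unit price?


Total cost: $10
Number of items: 8
Unit price: $10 / 8 = $1.25

$1.25


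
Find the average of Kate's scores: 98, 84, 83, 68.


Add the scores:
98 + 84 + 83 + 68 = 333
Divide by the number of tests:
333 / 4 = 83.25

83.25


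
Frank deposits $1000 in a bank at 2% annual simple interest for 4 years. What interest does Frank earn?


Use the formula I = P x R x T / 100
P x R x T = 1000 x 2 x 4 = 8000
I = 8000 / 100 = $80

$80


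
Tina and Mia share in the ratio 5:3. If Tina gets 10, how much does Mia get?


Find the multiplier:
10 / 5 = 2
Apply to Mia's share:
3 x 2 = 6

6


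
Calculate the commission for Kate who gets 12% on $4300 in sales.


Convert rate to decimal:
12% = 0.12
Multiply by sales:
$4300 x 0.12 = $516

$516


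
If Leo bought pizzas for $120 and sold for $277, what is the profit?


Selling price = $277
Cost price = $120
Profit = selling price - cost price:
Profit = $277 - $120 = $157

$157


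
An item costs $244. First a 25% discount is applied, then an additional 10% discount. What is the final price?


First discount:
25% of $244 = $61
Price after first discount:
$244 - $61 = $183
Second discount:
10% of $183 = $18.30
Final price:
$183 - $18.30 = $164.70

$164.70


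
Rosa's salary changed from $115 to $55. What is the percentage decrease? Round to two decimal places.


Find the absolute change:
|55 - 115| = 60
Divide by original and multiply by 100:
60 / 115 x 100 = 52.1739...% ≈ 52.17%

52.17%


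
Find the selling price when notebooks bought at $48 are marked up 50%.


Calculate the markup amount:
50% of $48 = $24
Add to cost:
$48 + $24 = $72

$72


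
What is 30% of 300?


Convert percentage to decimal:
30% = 0.3
Multiply:
300 x 0.3 = 90

90


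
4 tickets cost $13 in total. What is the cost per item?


Total cost: $13
Number of items: 4
Unit price: $13 / 4 = $3.25

$3.25


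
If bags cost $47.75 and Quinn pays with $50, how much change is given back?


Start with the amount paid:
$50
Subtract the price:
$50 - $47.75 = $2.25

$2.25


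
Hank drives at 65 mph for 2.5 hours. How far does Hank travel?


Use the formula: distance = speed x time
Speed = 65 mph, Time = 2.5 hours
65 x 2.5 = 162.5 miles

162.5 miles


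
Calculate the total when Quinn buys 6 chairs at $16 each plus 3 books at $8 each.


Cost of chairs:
6 x $16 = $96
Cost of books:
3 x $8 = $24
Add both:
$96 + $24 = $120

$120


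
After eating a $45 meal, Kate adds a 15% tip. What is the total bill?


Calculate the tip:
15% of $45 = $6.75
Add tip to meal cost:
$45 + $6.75 = $51.75

$51.75


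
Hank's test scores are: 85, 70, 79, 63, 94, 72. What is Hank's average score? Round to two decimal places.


Add the scores:
85 + 70 + 79 + 63 + 94 + 72 = 463
Divide by the number of tests:
463 / 6 = 77.1666... ≈ 77.17

77.17


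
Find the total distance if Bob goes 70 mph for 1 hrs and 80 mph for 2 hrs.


Leg 1 distance:
70 x 1 = 70 miles
Leg 2 distance:
80 x 2 = 160 miles
Total distance:
70 + 160 = 230 miles

230 miles


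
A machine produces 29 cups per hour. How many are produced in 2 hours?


Production rate: 29 cups per hour
Time: 2 hours
Total: 29 x 2 = 58 cups

58 cups


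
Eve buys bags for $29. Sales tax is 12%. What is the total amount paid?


Calculate the tax:
12% of $29 = $3.48
Add tax to price:
$29 + $3.48 = $32.48

$32.48


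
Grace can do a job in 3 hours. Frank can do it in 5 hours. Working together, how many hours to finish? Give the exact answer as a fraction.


Grace's rate: 1/3 of the job per hour
Frank's rate: 1/5 of the job per hour
Combined rate: 1/3 + 1/5 = 8/15 per hour
Time = 1 / (8/15) = 15/8 hours (≈ 1.88 hours)

15/8 hours


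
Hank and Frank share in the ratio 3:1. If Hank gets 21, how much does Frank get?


Find the multiplier:
21 / 3 = 7
Apply to Frank's share:
1 x 7 = 7

7


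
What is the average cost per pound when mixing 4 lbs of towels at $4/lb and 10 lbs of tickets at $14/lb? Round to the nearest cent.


Cost of towels:
4 x $4 = $16
Cost of tickets:
10 x $14 = $140
Total cost: $16 + $140 = $156
Total weight: 14 lbs
Average: $156 / 14 = $11.1428... ≈ $11.14/lb

$11.14/lb


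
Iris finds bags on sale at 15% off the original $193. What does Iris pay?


Calculate the discount amount:
15% of $193 = $28.95
Subtract from original:
$193 - $28.95 = $164.05

$164.05


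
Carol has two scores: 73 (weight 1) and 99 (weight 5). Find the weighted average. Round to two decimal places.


Weighted sum:
1 x 73 + 5 x 99 = 568
Total weight:
1 + 5 = 6
Weighted average:
568 / 6 = 94.6666... ≈ 94.67

94.67


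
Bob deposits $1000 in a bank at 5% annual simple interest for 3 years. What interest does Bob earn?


Use the formula I = P x R x T / 100
P x R x T = 1000 x 5 x 3 = 15000
I = 15000 / 100 = $150

$150


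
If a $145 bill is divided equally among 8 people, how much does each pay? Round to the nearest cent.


Total bill: $145
Number of people: 8
Each pays: $145 / 8 = $18.125 ≈ $18.13

$18.13


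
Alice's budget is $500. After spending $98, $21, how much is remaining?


Add up expenses:
$98 + $21 = $119
Subtract from budget:
$500 - $119 = $381

$381


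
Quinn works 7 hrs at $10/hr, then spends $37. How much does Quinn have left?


Calculate earnings:
7 x $10 = $70
Subtract spending:
$70 - $37 = $33

$33


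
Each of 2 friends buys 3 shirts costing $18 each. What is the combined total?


Cost per person:
3 x $18 = $54
Group total:
2 x $54 = $108

$108


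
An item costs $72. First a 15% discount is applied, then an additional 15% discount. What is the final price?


First discount:
15% of $72 = $10.80
Price after first discount:
$72 - $10.80 = $61.20
Second discount:
15% of $61.20 = $9.18
Final price:
$61.20 - $9.18 = $52.02

$52.02


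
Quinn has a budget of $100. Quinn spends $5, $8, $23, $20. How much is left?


Add up expenses:
$5 + $8 + $23 + $20 = $56
Subtract from budget:
$100 - $56 = $44

$44


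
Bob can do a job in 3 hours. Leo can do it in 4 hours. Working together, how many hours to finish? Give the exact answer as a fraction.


Bob's rate: 1/3 of the job per hour
Leo's rate: 1/4 of the job per hour
Combined rate: 1/3 + 1/4 = 7/12 per hour
Time = 1 / (7/12) = 12/7 hours (≈ 1.71 hours)

12/7 hours


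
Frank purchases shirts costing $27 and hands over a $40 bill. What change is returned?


Start with the amount paid:
$40
Subtract the price:
$40 - $27 = $13

$13


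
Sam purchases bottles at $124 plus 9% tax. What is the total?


Calculate the tax:
9% of $124 = $11.16
Add tax to price:
$124 + $11.16 = $135.16

$135.16


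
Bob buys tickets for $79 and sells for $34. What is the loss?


Selling price = $34
Cost price = $79
Loss = cost price - selling price:
Loss = $79 - $34 = $45

$45


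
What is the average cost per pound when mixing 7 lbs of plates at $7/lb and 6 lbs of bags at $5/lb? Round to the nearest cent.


Cost of plates:
7 x $7 = $49
Cost of bags:
6 x $5 = $30
Total cost: $49 + $30 = $79
Total weight: 13 lbs
Average: $79 / 13 = $6.0769... ≈ $6.08/lb

$6.08/lb


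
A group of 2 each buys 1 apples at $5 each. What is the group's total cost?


Cost per person:
1 x $5 = $5
Group total:
2 x $5 = $10

$10


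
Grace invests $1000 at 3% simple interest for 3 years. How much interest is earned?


Use the formula I = P x R x T / 100
P x R x T = 1000 x 3 x 3 = 9000
I = 9000 / 100 = $90

$90


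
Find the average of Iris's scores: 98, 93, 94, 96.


Add the scores:
98 + 93 + 94 + 96 = 381
Divide by the number of tests:
381 / 4 = 95.25

95.25


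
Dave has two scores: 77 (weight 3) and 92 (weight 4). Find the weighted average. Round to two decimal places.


Weighted sum:
3 x 77 + 4 x 92 = 599
Total weight:
3 + 4 = 7
Weighted average:
599 / 7 = 85.5714... ≈ 85.57

85.57


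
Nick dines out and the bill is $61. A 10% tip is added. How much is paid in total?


Calculate the tip:
10% of $61 = $6.10
Add tip to meal cost:
$61 + $6.10 = $67.10

$67.10


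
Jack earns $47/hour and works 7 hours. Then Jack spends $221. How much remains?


Calculate earnings:
7 x $47 = $329
Subtract spending:
$329 - $221 = $108

$108


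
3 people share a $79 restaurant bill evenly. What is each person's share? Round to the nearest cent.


Total bill: $79
Number of people: 3
Each pays: $79 / 3 = $26.3333... ≈ $26.33

$26.33


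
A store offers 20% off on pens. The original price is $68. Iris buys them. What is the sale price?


Calculate the discount amount:
20% of $68 = $13.60
Subtract from original:
$68 - $13.60 = $54.40

$54.40


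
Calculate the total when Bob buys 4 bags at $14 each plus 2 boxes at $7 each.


Cost of bags:
4 x $14 = $56
Cost of boxes:
2 x $7 = $14
Add both:
$56 + $14 = $70

$70


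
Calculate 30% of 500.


Convert percentage to decimal:
30% = 0.3
Multiply:
500 x 0.3 = 150

150


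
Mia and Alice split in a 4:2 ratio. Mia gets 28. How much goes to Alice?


Find the multiplier:
28 / 4 = 7
Apply to Alice's share:
2 x 7 = 14

14


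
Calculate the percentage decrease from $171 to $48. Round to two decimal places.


Find the absolute change:
|48 - 171| = 123
Divide by original and multiply by 100:
123 / 171 x 100 = 71.9298...% ≈ 71.93%

71.93%


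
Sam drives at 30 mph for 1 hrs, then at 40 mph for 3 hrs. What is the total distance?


Leg 1 distance:
30 x 1 = 30 miles
Leg 2 distance:
40 x 3 = 120 miles
Total distance:
30 + 120 = 150 miles

150 miles


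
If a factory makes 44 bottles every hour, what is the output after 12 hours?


Production rate: 44 bottles per hour
Time: 12 hours
Total: 44 x 12 = 528 bottles

528 bottles


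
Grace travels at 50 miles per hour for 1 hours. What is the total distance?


Use the formula: distance = speed x time
Speed = 50 mph, Time = 1 hours
50 x 1 = 50 miles

50 miles


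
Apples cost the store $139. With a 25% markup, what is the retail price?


Calculate the markup amount:
25% of $139 = $34.75
Add to cost:
$139 + $34.75 = $173.75

$173.75


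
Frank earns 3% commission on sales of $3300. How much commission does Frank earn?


Convert rate to decimal:
3% = 0.03
Multiply by sales:
$3300 x 0.03 = $99

$99


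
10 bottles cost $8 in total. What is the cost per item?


Total cost: $8
Number of items: 10
Unit price: $8 / 10 = $0.80

$0.80


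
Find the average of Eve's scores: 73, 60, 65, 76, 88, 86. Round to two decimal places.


Add the scores:
73 + 60 + 65 + 76 + 88 + 86 = 448
Divide by the number of tests:
448 / 6 = 74.6666... ≈ 74.67

74.67


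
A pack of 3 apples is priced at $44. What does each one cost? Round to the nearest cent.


Total cost: $44
Number of items: 3
Unit price: $44 / 3 = $14.6666... ≈ $14.67

$14.67


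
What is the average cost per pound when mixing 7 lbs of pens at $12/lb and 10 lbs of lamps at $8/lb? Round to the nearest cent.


Cost of pens:
7 x $12 = $84
Cost of lamps:
10 x $8 = $80
Total cost: $84 + $80 = $164
Total weight: 17 lbs
Average: $164 / 17 = $9.6470... ≈ $9.65/lb

$9.65/lb


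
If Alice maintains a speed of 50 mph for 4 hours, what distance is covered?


Use the formula: distance = speed x time
Speed = 50 mph, Time = 4 hours
50 x 4 = 200 miles

200 miles


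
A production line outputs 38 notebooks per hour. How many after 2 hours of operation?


Production rate: 38 notebooks per hour
Time: 2 hours
Total: 38 x 2 = 76 notebooks

76 notebooks


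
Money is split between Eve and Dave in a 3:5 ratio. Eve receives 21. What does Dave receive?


Find the multiplier:
21 / 3 = 7
Apply to Dave's share:
5 x 7 = 35

35


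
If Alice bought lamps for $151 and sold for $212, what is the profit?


Selling price = $212
Cost price = $151
Profit = selling price - cost price:
Profit = $212 - $151 = $61

$61


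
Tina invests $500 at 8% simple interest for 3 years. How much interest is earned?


Use the formula I = P x R x T / 100
P x R x T = 500 x 8 x 3 = 12000
I = 12000 / 100 = $120

$120


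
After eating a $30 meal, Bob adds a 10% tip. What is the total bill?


Calculate the tip:
10% of $30 = $3
Add tip to meal cost:
$30 + $3 = $33

$33


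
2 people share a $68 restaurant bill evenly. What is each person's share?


Total bill: $68
Number of people: 2
Each pays: $68 / 2 = $34

$34


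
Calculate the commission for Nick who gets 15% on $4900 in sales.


Convert rate to decimal:
15% = 0.15
Multiply by sales:
$4900 x 0.15 = $735

$735


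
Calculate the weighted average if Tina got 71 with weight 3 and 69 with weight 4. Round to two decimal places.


Weighted sum:
3 x 71 + 4 x 69 = 489
Total weight:
3 + 4 = 7
Weighted average:
489 / 7 = 69.8571... ≈ 69.86

69.86


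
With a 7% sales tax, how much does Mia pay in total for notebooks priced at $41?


Calculate the tax:
7% of $41 = $2.87
Add tax to price:
$41 + $2.87 = $43.87

$43.87


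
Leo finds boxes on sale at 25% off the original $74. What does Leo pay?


Calculate the discount amount:
25% of $74 = $18.50
Subtract from original:
$74 - $18.50 = $55.50

$55.50


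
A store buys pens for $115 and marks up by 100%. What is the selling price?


Calculate the markup amount:
100% of $115 = $115
Add to cost:
$115 + $115 = $230

$230


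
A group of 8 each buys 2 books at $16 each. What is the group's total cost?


Cost per person:
2 x $16 = $32
Group total:
8 x $32 = $256

$256


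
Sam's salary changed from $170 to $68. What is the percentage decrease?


Find the absolute change:
|68 - 170| = 102
Divide by original and multiply by 100:
102 / 170 x 100 = 60%

60%


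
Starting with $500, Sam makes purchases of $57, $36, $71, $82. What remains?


Add up expenses:
$57 + $36 + $71 + $82 = $246
Subtract from budget:
$500 - $246 = $254

$254


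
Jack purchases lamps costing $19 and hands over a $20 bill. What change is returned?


Start with the amount paid:
$20
Subtract the price:
$20 - $19 = $1

$1


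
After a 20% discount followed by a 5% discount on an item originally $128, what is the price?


First discount:
20% of $128 = $25.60
Price after first discount:
$128 - $25.60 = $102.40
Second discount:
5% of $102.40 = $5.12
Final price:
$102.40 - $5.12 = $97.28

$97.28


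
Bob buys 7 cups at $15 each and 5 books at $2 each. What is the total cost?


Cost of cups:
7 x $15 = $105
Cost of books:
5 x $2 = $10
Add both:
$105 + $10 = $115

$115


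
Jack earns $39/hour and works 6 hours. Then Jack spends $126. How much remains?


Calculate earnings:
6 x $39 = $234
Subtract spending:
$234 - $126 = $108

$108


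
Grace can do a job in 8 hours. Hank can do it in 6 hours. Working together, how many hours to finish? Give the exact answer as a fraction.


Grace's rate: 1/8 of the job per hour
Hank's rate: 1/6 of the job per hour
Combined rate: 1/8 + 1/6 = 7/24 per hour
Time = 1 / (7/24) = 24/7 hours (≈ 3.43 hours)

24/7 hours


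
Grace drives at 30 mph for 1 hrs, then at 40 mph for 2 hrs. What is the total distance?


Leg 1 distance:
30 x 1 = 30 miles
Leg 2 distance:
40 x 2 = 80 miles
Total distance:
30 + 80 = 110 miles

110 miles


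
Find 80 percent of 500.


Convert percentage to decimal:
80% = 0.8
Multiply:
500 x 0.8 = 400

400


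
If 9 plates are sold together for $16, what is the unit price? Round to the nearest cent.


Total cost: $16
Number of items: 9
Unit price: $16 / 9 = $1.7777... ≈ $1.78

$1.78


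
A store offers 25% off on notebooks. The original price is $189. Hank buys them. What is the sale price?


Calculate the discount amount:
25% of $189 = $47.25
Subtract from original:
$189 - $47.25 = $141.75

$141.75


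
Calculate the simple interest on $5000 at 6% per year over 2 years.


Use the formula I = P x R x T / 100
P x R x T = 5000 x 6 x 2 = 60000
I = 60000 / 100 = $600

$600


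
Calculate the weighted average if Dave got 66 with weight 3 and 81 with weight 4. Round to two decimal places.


Weighted sum:
3 x 66 + 4 x 81 = 522
Total weight:
3 + 4 = 7
Weighted average:
522 / 7 = 74.5714... ≈ 74.57

74.57


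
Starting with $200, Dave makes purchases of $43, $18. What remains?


Add up expenses:
$43 + $18 = $61
Subtract from budget:
$200 - $61 = $139

$139


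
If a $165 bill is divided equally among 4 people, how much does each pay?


Total bill: $165
Number of people: 4
Each pays: $165 / 4 = $41.25

$41.25


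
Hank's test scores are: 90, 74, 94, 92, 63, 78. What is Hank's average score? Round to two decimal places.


Add the scores:
90 + 74 + 94 + 92 + 63 + 78 = 491
Divide by the number of tests:
491 / 6 = 81.8333... ≈ 81.83

81.83


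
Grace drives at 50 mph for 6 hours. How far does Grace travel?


Use the formula: distance = speed x time
Speed = 50 mph, Time = 6 hours
50 x 6 = 300 miles

300 miles


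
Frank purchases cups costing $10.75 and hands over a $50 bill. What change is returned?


Start with the amount paid:
$50
Subtract the price:
$50 - $10.75 = $39.25

$39.25


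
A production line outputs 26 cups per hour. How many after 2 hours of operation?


Production rate: 26 cups per hour
Time: 2 hours
Total: 26 x 2 = 52 cups

52 cups


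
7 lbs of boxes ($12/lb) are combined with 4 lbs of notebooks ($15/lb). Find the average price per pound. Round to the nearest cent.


Cost of boxes:
7 x $12 = $84
Cost of notebooks:
4 x $15 = $60
Total cost: $84 + $60 = $144
Total weight: 11 lbs
Average: $144 / 11 = $13.0909... ≈ $13.09/lb

$13.09/lb


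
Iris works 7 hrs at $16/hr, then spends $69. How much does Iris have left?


Calculate earnings:
7 x $16 = $112
Subtract spending:
$112 - $69 = $43

$43


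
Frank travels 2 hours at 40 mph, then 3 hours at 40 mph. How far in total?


Leg 1 distance:
40 x 2 = 80 miles
Leg 2 distance:
40 x 3 = 120 miles
Total distance:
80 + 120 = 200 miles

200 miles


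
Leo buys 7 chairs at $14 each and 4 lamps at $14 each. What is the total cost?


Cost of chairs:
7 x $14 = $98
Cost of lamps:
4 x $14 = $56
Add both:
$98 + $56 = $154

$154


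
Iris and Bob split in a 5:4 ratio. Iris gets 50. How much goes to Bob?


Find the multiplier:
50 / 5 = 10
Apply to Bob's share:
4 x 10 = 40

40


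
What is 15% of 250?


Convert percentage to decimal:
15% = 0.15
Multiply:
250 x 0.15 = 37.5

37.5


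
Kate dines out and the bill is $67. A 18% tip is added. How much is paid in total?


Calculate the tip:
18% of $67 = $12.06
Add tip to meal cost:
$67 + $12.06 = $79.06

$79.06


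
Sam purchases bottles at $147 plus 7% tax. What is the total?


Calculate the tax:
7% of $147 = $10.29
Add tax to price:
$147 + $10.29 = $157.29

$157.29


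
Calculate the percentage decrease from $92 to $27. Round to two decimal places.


Find the absolute change:
|27 - 92| = 65
Divide by original and multiply by 100:
65 / 92 x 100 = 70.6521...% ≈ 70.65%

70.65%


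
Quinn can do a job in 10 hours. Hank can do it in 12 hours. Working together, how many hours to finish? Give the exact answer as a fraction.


Quinn's rate: 1/10 of the job per hour
Hank's rate: 1/12 of the job per hour
Combined rate: 1/10 + 1/12 = 11/60 per hour
Time = 1 / (11/60) = 60/11 hours (≈ 5.45 hours)

60/11 hours


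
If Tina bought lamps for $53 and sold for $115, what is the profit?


Selling price = $115
Cost price = $53
Profit = selling price - cost price:
Profit = $115 - $53 = $62

$62


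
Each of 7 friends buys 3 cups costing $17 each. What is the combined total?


Cost per person:
3 x $17 = $51
Group total:
7 x $51 = $357

$357


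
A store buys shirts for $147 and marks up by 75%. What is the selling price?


Calculate the markup amount:
75% of $147 = $110.25
Add to cost:
$147 + $110.25 = $257.25

$257.25


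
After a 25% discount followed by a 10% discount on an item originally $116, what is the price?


First discount:
25% of $116 = $29
Price after first discount:
$116 - $29 = $87
Second discount:
10% of $87 = $8.70
Final price:
$87 - $8.70 = $78.30

$78.30


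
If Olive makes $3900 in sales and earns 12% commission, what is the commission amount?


Convert rate to decimal:
12% = 0.12
Multiply by sales:
$3900 x 0.12 = $468

$468


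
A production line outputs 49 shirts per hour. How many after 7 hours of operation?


Production rate: 49 shirts per hour
Time: 7 hours
Total: 49 x 7 = 343 shirts

343 shirts


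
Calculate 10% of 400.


Convert percentage to decimal:
10% = 0.1
Multiply:
400 x 0.1 = 40

40


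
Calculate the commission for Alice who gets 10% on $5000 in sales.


Convert rate to decimal:
10% = 0.1
Multiply by sales:
$5000 x 0.1 = $500

$500


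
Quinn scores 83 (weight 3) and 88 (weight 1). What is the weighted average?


Weighted sum:
3 x 83 + 1 x 88 = 337
Total weight:
3 + 1 = 4
Weighted average:
337 / 4 = 84.25

84.25


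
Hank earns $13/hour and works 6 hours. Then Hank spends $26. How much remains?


Calculate earnings:
6 x $13 = $78
Subtract spending:
$78 - $26 = $52

$52


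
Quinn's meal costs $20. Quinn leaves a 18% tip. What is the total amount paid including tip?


Calculate the tip:
18% of $20 = $3.60
Add tip to meal cost:
$20 + $3.60 = $23.60

$23.60


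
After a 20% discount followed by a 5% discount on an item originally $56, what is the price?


First discount:
20% of $56 = $11.20
Price after first discount:
$56 - $11.20 = $44.80
Second discount:
5% of $44.80 = $2.24
Final price:
$44.80 - $2.24 = $42.56

$42.56


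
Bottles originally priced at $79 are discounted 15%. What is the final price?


Calculate the discount amount:
15% of $79 = $11.85
Subtract from original:
$79 - $11.85 = $67.15

$67.15


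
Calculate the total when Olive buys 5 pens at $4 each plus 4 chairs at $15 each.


Cost of pens:
5 x $4 = $20
Cost of chairs:
4 x $15 = $60
Add both:
$20 + $60 = $80

$80


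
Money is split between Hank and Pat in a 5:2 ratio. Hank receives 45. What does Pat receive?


Find the multiplier:
45 / 5 = 9
Apply to Pat's share:
2 x 9 = 18

18


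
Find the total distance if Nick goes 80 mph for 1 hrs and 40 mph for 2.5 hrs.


Leg 1 distance:
80 x 1 = 80 miles
Leg 2 distance:
40 x 2.5 = 100 miles
Total distance:
80 + 100 = 180 miles

180 miles


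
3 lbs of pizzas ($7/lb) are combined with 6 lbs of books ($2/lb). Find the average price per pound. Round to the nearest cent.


Cost of pizzas:
3 x $7 = $21
Cost of books:
6 x $2 = $12
Total cost: $21 + $12 = $33
Total weight: 9 lbs
Average: $33 / 9 = $3.6666... ≈ $3.67/lb

$3.67/lb


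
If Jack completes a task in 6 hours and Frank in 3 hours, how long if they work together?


Jack's rate: 1/6 of the job per hour
Frank's rate: 1/3 of the job per hour
Combined rate: 1/6 + 1/3 = 1/2 per hour
Time = 1 / (1/2) = 2 hours

2 hours


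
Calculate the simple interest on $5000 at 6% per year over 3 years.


Use the formula I = P x R x T / 100
P x R x T = 5000 x 6 x 3 = 90000
I = 90000 / 100 = $900

$900


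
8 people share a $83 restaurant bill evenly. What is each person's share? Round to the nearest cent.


Total bill: $83
Number of people: 8
Each pays: $83 / 8 = $10.375 ≈ $10.38

$10.38


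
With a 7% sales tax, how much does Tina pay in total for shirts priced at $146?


Calculate the tax:
7% of $146 = $10.22
Add tax to price:
$146 + $10.22 = $156.22

$156.22


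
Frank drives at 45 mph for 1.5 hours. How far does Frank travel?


Use the formula: distance = speed x time
Speed = 45 mph, Time = 1.5 hours
45 x 1.5 = 67.5 miles

67.5 miles


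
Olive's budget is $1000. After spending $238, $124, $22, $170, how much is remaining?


Add up expenses:
$238 + $124 + $22 + $170 = $554
Subtract from budget:
$1000 - $554 = $446

$446


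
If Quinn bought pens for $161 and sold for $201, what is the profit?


Selling price = $201
Cost price = $161
Profit = selling price - cost price:
Profit = $201 - $161 = $40

$40


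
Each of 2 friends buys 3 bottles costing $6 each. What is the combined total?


Cost per person:
3 x $6 = $18
Group total:
2 x $18 = $36

$36


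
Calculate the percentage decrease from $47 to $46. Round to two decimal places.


Find the absolute change:
|46 - 47| = 1
Divide by original and multiply by 100:
1 / 47 x 100 = 2.1276...% ≈ 2.13%

2.13%
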